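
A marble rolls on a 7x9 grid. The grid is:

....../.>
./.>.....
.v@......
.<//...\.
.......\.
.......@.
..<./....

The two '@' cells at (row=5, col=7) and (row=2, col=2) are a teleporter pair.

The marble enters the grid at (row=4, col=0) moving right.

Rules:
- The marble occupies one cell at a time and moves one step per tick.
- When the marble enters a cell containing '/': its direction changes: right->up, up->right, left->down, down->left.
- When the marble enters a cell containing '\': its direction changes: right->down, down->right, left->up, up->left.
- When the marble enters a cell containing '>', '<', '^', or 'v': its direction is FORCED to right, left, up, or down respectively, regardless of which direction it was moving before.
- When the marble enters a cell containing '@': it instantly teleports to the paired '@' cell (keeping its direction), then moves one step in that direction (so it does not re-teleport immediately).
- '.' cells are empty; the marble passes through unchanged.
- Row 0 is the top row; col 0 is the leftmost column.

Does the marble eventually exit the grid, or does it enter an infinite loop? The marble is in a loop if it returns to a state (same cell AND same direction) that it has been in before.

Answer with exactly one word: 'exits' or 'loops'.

Step 1: enter (4,0), '.' pass, move right to (4,1)
Step 2: enter (4,1), '.' pass, move right to (4,2)
Step 3: enter (4,2), '.' pass, move right to (4,3)
Step 4: enter (4,3), '.' pass, move right to (4,4)
Step 5: enter (4,4), '.' pass, move right to (4,5)
Step 6: enter (4,5), '.' pass, move right to (4,6)
Step 7: enter (4,6), '.' pass, move right to (4,7)
Step 8: enter (4,7), '\' deflects right->down, move down to (5,7)
Step 9: enter (5,7), '@' teleport (5,7)->(2,2), also enter (2,2), move down to (3,2)
Step 10: enter (3,2), '/' deflects down->left, move left to (3,1)
Step 11: enter (3,1), '<' forces left->left, move left to (3,0)
Step 12: enter (3,0), '.' pass, move left to (3,-1)
Step 13: at (3,-1) — EXIT via left edge, pos 3

Answer: exits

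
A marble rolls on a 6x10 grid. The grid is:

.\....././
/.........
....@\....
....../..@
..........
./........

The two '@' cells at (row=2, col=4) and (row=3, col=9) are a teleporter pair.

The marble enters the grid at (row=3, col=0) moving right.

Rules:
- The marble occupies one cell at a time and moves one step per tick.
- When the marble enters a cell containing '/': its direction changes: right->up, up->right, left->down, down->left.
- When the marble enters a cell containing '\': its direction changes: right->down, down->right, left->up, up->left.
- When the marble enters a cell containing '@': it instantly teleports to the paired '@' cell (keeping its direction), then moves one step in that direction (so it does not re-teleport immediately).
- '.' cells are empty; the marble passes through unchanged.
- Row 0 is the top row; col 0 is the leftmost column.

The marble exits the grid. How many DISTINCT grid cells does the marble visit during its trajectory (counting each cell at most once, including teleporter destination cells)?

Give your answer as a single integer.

Answer: 10

Derivation:
Step 1: enter (3,0), '.' pass, move right to (3,1)
Step 2: enter (3,1), '.' pass, move right to (3,2)
Step 3: enter (3,2), '.' pass, move right to (3,3)
Step 4: enter (3,3), '.' pass, move right to (3,4)
Step 5: enter (3,4), '.' pass, move right to (3,5)
Step 6: enter (3,5), '.' pass, move right to (3,6)
Step 7: enter (3,6), '/' deflects right->up, move up to (2,6)
Step 8: enter (2,6), '.' pass, move up to (1,6)
Step 9: enter (1,6), '.' pass, move up to (0,6)
Step 10: enter (0,6), '.' pass, move up to (-1,6)
Step 11: at (-1,6) — EXIT via top edge, pos 6
Distinct cells visited: 10 (path length 10)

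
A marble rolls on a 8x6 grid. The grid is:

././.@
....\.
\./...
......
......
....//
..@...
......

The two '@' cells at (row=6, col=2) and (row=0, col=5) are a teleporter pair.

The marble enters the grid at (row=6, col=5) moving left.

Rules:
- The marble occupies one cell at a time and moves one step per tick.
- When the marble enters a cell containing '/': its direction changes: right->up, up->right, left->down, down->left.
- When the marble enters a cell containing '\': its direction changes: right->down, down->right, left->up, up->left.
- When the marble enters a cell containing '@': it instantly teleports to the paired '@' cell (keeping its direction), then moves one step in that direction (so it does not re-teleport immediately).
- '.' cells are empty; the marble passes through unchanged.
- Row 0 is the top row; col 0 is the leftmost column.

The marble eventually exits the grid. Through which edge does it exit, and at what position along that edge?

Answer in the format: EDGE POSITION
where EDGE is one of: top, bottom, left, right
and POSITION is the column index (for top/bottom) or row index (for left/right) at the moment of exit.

Answer: bottom 3

Derivation:
Step 1: enter (6,5), '.' pass, move left to (6,4)
Step 2: enter (6,4), '.' pass, move left to (6,3)
Step 3: enter (6,3), '.' pass, move left to (6,2)
Step 4: enter (6,2), '@' teleport (6,2)->(0,5), also enter (0,5), move left to (0,4)
Step 5: enter (0,4), '.' pass, move left to (0,3)
Step 6: enter (0,3), '/' deflects left->down, move down to (1,3)
Step 7: enter (1,3), '.' pass, move down to (2,3)
Step 8: enter (2,3), '.' pass, move down to (3,3)
Step 9: enter (3,3), '.' pass, move down to (4,3)
Step 10: enter (4,3), '.' pass, move down to (5,3)
Step 11: enter (5,3), '.' pass, move down to (6,3)
Step 12: enter (6,3), '.' pass, move down to (7,3)
Step 13: enter (7,3), '.' pass, move down to (8,3)
Step 14: at (8,3) — EXIT via bottom edge, pos 3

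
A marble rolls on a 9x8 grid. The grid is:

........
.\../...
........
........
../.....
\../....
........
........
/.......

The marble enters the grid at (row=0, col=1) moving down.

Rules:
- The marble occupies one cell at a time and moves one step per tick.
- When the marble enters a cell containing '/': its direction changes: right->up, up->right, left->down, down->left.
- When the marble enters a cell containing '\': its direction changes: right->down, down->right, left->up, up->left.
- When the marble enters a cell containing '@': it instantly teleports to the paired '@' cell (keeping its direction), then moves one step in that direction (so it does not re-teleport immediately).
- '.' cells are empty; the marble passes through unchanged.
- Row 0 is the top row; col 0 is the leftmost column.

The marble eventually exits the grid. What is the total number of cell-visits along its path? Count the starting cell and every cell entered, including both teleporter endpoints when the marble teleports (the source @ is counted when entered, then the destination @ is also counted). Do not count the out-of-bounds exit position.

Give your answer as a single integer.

Answer: 6

Derivation:
Step 1: enter (0,1), '.' pass, move down to (1,1)
Step 2: enter (1,1), '\' deflects down->right, move right to (1,2)
Step 3: enter (1,2), '.' pass, move right to (1,3)
Step 4: enter (1,3), '.' pass, move right to (1,4)
Step 5: enter (1,4), '/' deflects right->up, move up to (0,4)
Step 6: enter (0,4), '.' pass, move up to (-1,4)
Step 7: at (-1,4) — EXIT via top edge, pos 4
Path length (cell visits): 6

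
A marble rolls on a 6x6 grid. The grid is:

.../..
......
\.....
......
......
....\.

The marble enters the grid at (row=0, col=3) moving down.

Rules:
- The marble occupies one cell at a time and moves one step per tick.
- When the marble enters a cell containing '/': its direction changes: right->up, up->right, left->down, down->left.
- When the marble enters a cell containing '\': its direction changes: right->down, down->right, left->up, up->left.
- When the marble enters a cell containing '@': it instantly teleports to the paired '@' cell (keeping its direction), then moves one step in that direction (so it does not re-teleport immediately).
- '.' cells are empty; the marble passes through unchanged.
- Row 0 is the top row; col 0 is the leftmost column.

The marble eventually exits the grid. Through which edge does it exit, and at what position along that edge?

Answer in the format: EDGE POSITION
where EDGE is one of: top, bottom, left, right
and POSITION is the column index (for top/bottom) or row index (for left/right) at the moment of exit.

Answer: left 0

Derivation:
Step 1: enter (0,3), '/' deflects down->left, move left to (0,2)
Step 2: enter (0,2), '.' pass, move left to (0,1)
Step 3: enter (0,1), '.' pass, move left to (0,0)
Step 4: enter (0,0), '.' pass, move left to (0,-1)
Step 5: at (0,-1) — EXIT via left edge, pos 0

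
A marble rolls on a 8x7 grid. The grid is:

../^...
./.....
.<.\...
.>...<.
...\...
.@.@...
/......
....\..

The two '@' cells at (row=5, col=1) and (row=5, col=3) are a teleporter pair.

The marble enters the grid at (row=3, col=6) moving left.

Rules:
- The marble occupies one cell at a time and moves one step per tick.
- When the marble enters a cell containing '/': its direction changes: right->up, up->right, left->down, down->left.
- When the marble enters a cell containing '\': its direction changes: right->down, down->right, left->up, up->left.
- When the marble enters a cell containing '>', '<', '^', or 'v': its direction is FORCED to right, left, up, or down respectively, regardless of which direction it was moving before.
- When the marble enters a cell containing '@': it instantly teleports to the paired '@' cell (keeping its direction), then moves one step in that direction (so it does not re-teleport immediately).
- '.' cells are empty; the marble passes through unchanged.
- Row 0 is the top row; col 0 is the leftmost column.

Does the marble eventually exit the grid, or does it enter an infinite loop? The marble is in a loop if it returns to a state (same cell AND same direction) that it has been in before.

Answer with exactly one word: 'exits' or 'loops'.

Step 1: enter (3,6), '.' pass, move left to (3,5)
Step 2: enter (3,5), '<' forces left->left, move left to (3,4)
Step 3: enter (3,4), '.' pass, move left to (3,3)
Step 4: enter (3,3), '.' pass, move left to (3,2)
Step 5: enter (3,2), '.' pass, move left to (3,1)
Step 6: enter (3,1), '>' forces left->right, move right to (3,2)
Step 7: enter (3,2), '.' pass, move right to (3,3)
Step 8: enter (3,3), '.' pass, move right to (3,4)
Step 9: enter (3,4), '.' pass, move right to (3,5)
Step 10: enter (3,5), '<' forces right->left, move left to (3,4)
Step 11: at (3,4) dir=left — LOOP DETECTED (seen before)

Answer: loops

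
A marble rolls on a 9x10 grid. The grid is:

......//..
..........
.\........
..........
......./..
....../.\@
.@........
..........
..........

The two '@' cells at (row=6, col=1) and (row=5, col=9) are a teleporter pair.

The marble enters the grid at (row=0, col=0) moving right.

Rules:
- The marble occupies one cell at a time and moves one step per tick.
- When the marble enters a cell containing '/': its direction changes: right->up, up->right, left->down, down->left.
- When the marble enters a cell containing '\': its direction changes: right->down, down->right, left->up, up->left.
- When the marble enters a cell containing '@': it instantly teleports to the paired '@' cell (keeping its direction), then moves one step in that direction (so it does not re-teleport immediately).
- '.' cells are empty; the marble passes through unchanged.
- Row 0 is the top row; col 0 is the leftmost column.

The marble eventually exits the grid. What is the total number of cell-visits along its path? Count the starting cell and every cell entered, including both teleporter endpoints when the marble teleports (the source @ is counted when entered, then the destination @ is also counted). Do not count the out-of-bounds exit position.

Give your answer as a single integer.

Answer: 7

Derivation:
Step 1: enter (0,0), '.' pass, move right to (0,1)
Step 2: enter (0,1), '.' pass, move right to (0,2)
Step 3: enter (0,2), '.' pass, move right to (0,3)
Step 4: enter (0,3), '.' pass, move right to (0,4)
Step 5: enter (0,4), '.' pass, move right to (0,5)
Step 6: enter (0,5), '.' pass, move right to (0,6)
Step 7: enter (0,6), '/' deflects right->up, move up to (-1,6)
Step 8: at (-1,6) — EXIT via top edge, pos 6
Path length (cell visits): 7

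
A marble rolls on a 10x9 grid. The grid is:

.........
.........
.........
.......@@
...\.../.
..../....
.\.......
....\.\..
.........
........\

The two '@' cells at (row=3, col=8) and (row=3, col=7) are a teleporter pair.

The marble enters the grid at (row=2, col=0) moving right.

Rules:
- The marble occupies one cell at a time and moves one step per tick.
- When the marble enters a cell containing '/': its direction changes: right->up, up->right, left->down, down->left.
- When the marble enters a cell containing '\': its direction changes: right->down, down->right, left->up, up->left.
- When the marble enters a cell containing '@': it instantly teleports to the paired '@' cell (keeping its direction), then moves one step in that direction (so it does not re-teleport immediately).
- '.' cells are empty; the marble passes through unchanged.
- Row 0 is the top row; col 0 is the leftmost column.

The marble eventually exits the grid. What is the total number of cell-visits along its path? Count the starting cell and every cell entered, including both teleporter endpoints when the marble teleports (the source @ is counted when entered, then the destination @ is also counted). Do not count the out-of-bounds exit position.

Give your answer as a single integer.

Answer: 9

Derivation:
Step 1: enter (2,0), '.' pass, move right to (2,1)
Step 2: enter (2,1), '.' pass, move right to (2,2)
Step 3: enter (2,2), '.' pass, move right to (2,3)
Step 4: enter (2,3), '.' pass, move right to (2,4)
Step 5: enter (2,4), '.' pass, move right to (2,5)
Step 6: enter (2,5), '.' pass, move right to (2,6)
Step 7: enter (2,6), '.' pass, move right to (2,7)
Step 8: enter (2,7), '.' pass, move right to (2,8)
Step 9: enter (2,8), '.' pass, move right to (2,9)
Step 10: at (2,9) — EXIT via right edge, pos 2
Path length (cell visits): 9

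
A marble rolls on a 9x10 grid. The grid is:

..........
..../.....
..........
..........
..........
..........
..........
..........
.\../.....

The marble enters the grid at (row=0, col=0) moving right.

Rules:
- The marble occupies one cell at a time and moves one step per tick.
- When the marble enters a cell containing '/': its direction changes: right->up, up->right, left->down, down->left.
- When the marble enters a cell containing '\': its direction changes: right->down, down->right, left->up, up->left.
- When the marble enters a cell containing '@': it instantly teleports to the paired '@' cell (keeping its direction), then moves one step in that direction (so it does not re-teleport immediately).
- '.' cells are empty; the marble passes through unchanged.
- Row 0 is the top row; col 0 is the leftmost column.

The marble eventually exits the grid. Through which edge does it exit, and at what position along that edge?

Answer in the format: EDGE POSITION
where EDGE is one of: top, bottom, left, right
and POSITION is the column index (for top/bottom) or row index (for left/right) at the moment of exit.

Step 1: enter (0,0), '.' pass, move right to (0,1)
Step 2: enter (0,1), '.' pass, move right to (0,2)
Step 3: enter (0,2), '.' pass, move right to (0,3)
Step 4: enter (0,3), '.' pass, move right to (0,4)
Step 5: enter (0,4), '.' pass, move right to (0,5)
Step 6: enter (0,5), '.' pass, move right to (0,6)
Step 7: enter (0,6), '.' pass, move right to (0,7)
Step 8: enter (0,7), '.' pass, move right to (0,8)
Step 9: enter (0,8), '.' pass, move right to (0,9)
Step 10: enter (0,9), '.' pass, move right to (0,10)
Step 11: at (0,10) — EXIT via right edge, pos 0

Answer: right 0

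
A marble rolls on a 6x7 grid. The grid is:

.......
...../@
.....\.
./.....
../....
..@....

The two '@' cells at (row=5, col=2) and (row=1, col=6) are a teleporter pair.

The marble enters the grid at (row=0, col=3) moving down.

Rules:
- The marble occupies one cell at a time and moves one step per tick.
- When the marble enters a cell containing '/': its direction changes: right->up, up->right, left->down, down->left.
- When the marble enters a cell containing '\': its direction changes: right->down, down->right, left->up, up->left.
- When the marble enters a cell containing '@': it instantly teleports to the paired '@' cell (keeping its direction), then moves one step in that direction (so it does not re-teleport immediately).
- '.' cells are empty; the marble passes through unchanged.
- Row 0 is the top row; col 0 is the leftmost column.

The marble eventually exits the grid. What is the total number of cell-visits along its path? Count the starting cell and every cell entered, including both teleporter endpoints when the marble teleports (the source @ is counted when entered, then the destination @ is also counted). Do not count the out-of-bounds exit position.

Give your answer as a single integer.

Answer: 6

Derivation:
Step 1: enter (0,3), '.' pass, move down to (1,3)
Step 2: enter (1,3), '.' pass, move down to (2,3)
Step 3: enter (2,3), '.' pass, move down to (3,3)
Step 4: enter (3,3), '.' pass, move down to (4,3)
Step 5: enter (4,3), '.' pass, move down to (5,3)
Step 6: enter (5,3), '.' pass, move down to (6,3)
Step 7: at (6,3) — EXIT via bottom edge, pos 3
Path length (cell visits): 6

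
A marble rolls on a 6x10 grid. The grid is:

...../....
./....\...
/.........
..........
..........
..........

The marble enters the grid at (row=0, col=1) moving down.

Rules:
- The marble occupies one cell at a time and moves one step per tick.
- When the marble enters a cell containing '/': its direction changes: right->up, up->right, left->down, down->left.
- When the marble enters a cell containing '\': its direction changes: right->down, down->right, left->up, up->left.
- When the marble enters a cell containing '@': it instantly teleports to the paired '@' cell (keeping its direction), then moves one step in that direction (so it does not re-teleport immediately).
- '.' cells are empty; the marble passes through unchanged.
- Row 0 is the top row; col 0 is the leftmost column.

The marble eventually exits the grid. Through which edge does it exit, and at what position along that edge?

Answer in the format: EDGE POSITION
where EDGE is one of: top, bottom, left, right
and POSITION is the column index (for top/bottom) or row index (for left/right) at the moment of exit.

Step 1: enter (0,1), '.' pass, move down to (1,1)
Step 2: enter (1,1), '/' deflects down->left, move left to (1,0)
Step 3: enter (1,0), '.' pass, move left to (1,-1)
Step 4: at (1,-1) — EXIT via left edge, pos 1

Answer: left 1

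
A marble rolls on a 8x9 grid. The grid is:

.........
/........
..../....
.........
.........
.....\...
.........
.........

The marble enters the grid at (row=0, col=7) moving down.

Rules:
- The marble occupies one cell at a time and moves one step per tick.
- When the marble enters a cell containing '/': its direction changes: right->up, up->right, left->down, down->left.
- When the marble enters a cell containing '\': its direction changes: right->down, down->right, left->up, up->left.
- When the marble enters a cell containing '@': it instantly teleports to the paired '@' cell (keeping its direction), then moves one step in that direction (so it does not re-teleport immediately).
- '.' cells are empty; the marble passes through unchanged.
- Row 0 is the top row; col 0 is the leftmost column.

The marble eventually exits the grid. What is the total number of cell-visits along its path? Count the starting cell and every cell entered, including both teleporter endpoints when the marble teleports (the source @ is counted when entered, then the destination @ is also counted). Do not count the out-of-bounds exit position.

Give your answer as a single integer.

Step 1: enter (0,7), '.' pass, move down to (1,7)
Step 2: enter (1,7), '.' pass, move down to (2,7)
Step 3: enter (2,7), '.' pass, move down to (3,7)
Step 4: enter (3,7), '.' pass, move down to (4,7)
Step 5: enter (4,7), '.' pass, move down to (5,7)
Step 6: enter (5,7), '.' pass, move down to (6,7)
Step 7: enter (6,7), '.' pass, move down to (7,7)
Step 8: enter (7,7), '.' pass, move down to (8,7)
Step 9: at (8,7) — EXIT via bottom edge, pos 7
Path length (cell visits): 8

Answer: 8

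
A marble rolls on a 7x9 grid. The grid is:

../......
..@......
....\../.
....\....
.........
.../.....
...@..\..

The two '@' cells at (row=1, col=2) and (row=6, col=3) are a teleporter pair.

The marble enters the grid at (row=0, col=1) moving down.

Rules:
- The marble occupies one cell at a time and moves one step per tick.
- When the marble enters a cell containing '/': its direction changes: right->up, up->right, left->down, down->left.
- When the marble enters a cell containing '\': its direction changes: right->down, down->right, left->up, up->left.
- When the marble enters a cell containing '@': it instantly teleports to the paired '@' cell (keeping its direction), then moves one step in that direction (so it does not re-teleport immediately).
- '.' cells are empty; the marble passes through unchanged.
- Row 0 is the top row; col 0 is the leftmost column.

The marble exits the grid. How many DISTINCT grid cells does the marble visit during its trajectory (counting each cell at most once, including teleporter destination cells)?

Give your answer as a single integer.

Step 1: enter (0,1), '.' pass, move down to (1,1)
Step 2: enter (1,1), '.' pass, move down to (2,1)
Step 3: enter (2,1), '.' pass, move down to (3,1)
Step 4: enter (3,1), '.' pass, move down to (4,1)
Step 5: enter (4,1), '.' pass, move down to (5,1)
Step 6: enter (5,1), '.' pass, move down to (6,1)
Step 7: enter (6,1), '.' pass, move down to (7,1)
Step 8: at (7,1) — EXIT via bottom edge, pos 1
Distinct cells visited: 7 (path length 7)

Answer: 7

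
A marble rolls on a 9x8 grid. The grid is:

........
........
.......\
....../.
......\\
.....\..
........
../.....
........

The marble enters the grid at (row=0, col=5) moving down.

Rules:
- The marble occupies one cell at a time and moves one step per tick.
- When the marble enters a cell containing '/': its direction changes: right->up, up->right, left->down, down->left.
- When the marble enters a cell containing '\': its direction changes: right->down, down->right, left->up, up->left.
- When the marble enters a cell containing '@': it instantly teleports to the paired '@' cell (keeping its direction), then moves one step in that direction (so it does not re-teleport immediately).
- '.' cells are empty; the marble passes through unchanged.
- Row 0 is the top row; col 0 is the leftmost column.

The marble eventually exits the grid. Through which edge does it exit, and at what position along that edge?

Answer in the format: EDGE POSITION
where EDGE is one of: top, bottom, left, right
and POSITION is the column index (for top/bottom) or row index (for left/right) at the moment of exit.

Step 1: enter (0,5), '.' pass, move down to (1,5)
Step 2: enter (1,5), '.' pass, move down to (2,5)
Step 3: enter (2,5), '.' pass, move down to (3,5)
Step 4: enter (3,5), '.' pass, move down to (4,5)
Step 5: enter (4,5), '.' pass, move down to (5,5)
Step 6: enter (5,5), '\' deflects down->right, move right to (5,6)
Step 7: enter (5,6), '.' pass, move right to (5,7)
Step 8: enter (5,7), '.' pass, move right to (5,8)
Step 9: at (5,8) — EXIT via right edge, pos 5

Answer: right 5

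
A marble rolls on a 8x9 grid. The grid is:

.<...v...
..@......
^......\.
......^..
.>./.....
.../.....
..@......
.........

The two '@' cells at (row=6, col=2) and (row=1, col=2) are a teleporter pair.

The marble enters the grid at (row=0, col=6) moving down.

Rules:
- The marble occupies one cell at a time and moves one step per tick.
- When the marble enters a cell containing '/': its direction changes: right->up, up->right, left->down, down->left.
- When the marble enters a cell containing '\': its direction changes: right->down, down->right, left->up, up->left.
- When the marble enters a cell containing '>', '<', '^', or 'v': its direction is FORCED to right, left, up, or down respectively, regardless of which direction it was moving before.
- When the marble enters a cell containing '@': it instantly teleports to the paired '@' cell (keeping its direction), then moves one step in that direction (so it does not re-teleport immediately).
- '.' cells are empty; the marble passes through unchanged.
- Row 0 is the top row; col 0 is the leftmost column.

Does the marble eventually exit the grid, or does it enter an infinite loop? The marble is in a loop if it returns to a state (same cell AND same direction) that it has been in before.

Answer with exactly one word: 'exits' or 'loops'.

Step 1: enter (0,6), '.' pass, move down to (1,6)
Step 2: enter (1,6), '.' pass, move down to (2,6)
Step 3: enter (2,6), '.' pass, move down to (3,6)
Step 4: enter (3,6), '^' forces down->up, move up to (2,6)
Step 5: enter (2,6), '.' pass, move up to (1,6)
Step 6: enter (1,6), '.' pass, move up to (0,6)
Step 7: enter (0,6), '.' pass, move up to (-1,6)
Step 8: at (-1,6) — EXIT via top edge, pos 6

Answer: exits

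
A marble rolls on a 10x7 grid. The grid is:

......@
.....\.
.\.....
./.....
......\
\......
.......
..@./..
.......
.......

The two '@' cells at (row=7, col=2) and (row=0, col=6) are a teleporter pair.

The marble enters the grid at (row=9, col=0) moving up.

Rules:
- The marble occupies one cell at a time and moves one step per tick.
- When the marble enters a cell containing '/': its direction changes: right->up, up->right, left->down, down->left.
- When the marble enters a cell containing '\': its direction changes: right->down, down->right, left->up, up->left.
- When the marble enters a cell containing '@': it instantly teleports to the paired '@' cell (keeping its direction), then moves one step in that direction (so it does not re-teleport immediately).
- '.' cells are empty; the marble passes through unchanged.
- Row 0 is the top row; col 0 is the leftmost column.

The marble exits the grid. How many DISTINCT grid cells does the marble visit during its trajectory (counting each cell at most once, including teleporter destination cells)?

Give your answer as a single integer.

Answer: 5

Derivation:
Step 1: enter (9,0), '.' pass, move up to (8,0)
Step 2: enter (8,0), '.' pass, move up to (7,0)
Step 3: enter (7,0), '.' pass, move up to (6,0)
Step 4: enter (6,0), '.' pass, move up to (5,0)
Step 5: enter (5,0), '\' deflects up->left, move left to (5,-1)
Step 6: at (5,-1) — EXIT via left edge, pos 5
Distinct cells visited: 5 (path length 5)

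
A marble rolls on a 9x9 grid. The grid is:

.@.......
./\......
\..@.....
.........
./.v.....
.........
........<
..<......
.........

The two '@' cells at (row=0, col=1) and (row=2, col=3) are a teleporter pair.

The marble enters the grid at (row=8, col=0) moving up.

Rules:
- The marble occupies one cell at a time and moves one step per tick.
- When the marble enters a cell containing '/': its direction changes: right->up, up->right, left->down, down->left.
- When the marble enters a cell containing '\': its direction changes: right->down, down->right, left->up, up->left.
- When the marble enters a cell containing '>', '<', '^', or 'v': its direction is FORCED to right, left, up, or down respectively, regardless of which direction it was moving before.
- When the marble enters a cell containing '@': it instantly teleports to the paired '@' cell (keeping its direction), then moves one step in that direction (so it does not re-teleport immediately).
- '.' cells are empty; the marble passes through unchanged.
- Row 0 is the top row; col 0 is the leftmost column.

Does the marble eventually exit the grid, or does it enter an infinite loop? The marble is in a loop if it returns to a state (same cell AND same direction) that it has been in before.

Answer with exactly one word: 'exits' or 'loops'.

Step 1: enter (8,0), '.' pass, move up to (7,0)
Step 2: enter (7,0), '.' pass, move up to (6,0)
Step 3: enter (6,0), '.' pass, move up to (5,0)
Step 4: enter (5,0), '.' pass, move up to (4,0)
Step 5: enter (4,0), '.' pass, move up to (3,0)
Step 6: enter (3,0), '.' pass, move up to (2,0)
Step 7: enter (2,0), '\' deflects up->left, move left to (2,-1)
Step 8: at (2,-1) — EXIT via left edge, pos 2

Answer: exits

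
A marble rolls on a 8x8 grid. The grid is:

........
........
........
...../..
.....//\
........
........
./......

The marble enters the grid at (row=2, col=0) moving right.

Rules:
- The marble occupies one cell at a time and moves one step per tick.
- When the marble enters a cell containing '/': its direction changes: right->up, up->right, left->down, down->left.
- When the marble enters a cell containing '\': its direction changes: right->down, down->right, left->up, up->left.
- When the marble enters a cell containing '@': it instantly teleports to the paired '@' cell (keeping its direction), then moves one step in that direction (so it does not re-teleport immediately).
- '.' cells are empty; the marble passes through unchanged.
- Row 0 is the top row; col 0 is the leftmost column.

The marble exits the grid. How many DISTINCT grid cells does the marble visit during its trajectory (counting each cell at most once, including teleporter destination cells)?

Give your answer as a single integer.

Step 1: enter (2,0), '.' pass, move right to (2,1)
Step 2: enter (2,1), '.' pass, move right to (2,2)
Step 3: enter (2,2), '.' pass, move right to (2,3)
Step 4: enter (2,3), '.' pass, move right to (2,4)
Step 5: enter (2,4), '.' pass, move right to (2,5)
Step 6: enter (2,5), '.' pass, move right to (2,6)
Step 7: enter (2,6), '.' pass, move right to (2,7)
Step 8: enter (2,7), '.' pass, move right to (2,8)
Step 9: at (2,8) — EXIT via right edge, pos 2
Distinct cells visited: 8 (path length 8)

Answer: 8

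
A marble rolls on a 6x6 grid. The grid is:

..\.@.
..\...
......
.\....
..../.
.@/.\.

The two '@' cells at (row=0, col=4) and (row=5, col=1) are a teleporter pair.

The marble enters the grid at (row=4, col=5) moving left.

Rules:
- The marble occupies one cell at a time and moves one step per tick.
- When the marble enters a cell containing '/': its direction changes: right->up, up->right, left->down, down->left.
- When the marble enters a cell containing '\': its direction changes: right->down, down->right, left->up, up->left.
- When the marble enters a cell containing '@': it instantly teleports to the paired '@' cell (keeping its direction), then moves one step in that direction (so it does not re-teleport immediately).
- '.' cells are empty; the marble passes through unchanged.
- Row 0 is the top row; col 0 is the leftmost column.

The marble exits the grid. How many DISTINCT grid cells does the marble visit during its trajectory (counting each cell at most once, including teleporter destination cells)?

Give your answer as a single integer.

Step 1: enter (4,5), '.' pass, move left to (4,4)
Step 2: enter (4,4), '/' deflects left->down, move down to (5,4)
Step 3: enter (5,4), '\' deflects down->right, move right to (5,5)
Step 4: enter (5,5), '.' pass, move right to (5,6)
Step 5: at (5,6) — EXIT via right edge, pos 5
Distinct cells visited: 4 (path length 4)

Answer: 4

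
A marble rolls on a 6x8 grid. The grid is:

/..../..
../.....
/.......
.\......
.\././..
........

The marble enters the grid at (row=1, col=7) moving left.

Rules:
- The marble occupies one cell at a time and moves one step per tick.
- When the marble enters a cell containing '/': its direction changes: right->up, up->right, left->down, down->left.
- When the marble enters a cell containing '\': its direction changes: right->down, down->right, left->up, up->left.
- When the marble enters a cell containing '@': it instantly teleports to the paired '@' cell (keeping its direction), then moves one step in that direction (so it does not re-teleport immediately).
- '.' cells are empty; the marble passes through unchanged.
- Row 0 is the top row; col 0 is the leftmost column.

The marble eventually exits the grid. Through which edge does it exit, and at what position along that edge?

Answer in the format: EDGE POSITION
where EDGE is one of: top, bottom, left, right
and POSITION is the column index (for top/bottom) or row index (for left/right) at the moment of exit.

Answer: bottom 2

Derivation:
Step 1: enter (1,7), '.' pass, move left to (1,6)
Step 2: enter (1,6), '.' pass, move left to (1,5)
Step 3: enter (1,5), '.' pass, move left to (1,4)
Step 4: enter (1,4), '.' pass, move left to (1,3)
Step 5: enter (1,3), '.' pass, move left to (1,2)
Step 6: enter (1,2), '/' deflects left->down, move down to (2,2)
Step 7: enter (2,2), '.' pass, move down to (3,2)
Step 8: enter (3,2), '.' pass, move down to (4,2)
Step 9: enter (4,2), '.' pass, move down to (5,2)
Step 10: enter (5,2), '.' pass, move down to (6,2)
Step 11: at (6,2) — EXIT via bottom edge, pos 2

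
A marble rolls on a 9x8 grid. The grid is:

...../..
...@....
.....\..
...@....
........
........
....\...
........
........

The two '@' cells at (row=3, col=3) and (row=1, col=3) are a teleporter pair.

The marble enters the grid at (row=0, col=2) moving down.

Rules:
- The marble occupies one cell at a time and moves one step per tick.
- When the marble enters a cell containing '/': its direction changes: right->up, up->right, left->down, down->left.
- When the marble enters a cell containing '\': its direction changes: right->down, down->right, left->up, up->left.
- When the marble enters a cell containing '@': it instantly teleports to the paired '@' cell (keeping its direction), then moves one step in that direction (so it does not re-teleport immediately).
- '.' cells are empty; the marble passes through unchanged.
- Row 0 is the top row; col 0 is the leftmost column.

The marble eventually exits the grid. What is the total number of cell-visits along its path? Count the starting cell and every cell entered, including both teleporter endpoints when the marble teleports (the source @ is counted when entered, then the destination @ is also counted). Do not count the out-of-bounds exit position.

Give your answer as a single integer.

Step 1: enter (0,2), '.' pass, move down to (1,2)
Step 2: enter (1,2), '.' pass, move down to (2,2)
Step 3: enter (2,2), '.' pass, move down to (3,2)
Step 4: enter (3,2), '.' pass, move down to (4,2)
Step 5: enter (4,2), '.' pass, move down to (5,2)
Step 6: enter (5,2), '.' pass, move down to (6,2)
Step 7: enter (6,2), '.' pass, move down to (7,2)
Step 8: enter (7,2), '.' pass, move down to (8,2)
Step 9: enter (8,2), '.' pass, move down to (9,2)
Step 10: at (9,2) — EXIT via bottom edge, pos 2
Path length (cell visits): 9

Answer: 9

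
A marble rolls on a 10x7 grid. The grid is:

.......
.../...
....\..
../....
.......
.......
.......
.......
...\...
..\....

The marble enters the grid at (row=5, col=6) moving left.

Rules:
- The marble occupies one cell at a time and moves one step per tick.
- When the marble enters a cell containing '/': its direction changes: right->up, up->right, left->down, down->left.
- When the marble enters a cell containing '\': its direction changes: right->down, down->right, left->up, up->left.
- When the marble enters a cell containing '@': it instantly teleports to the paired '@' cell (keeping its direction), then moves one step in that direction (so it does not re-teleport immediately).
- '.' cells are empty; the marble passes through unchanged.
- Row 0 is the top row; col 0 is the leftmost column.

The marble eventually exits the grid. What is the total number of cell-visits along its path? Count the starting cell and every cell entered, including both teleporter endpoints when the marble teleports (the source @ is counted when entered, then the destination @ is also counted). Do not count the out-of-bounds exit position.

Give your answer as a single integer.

Step 1: enter (5,6), '.' pass, move left to (5,5)
Step 2: enter (5,5), '.' pass, move left to (5,4)
Step 3: enter (5,4), '.' pass, move left to (5,3)
Step 4: enter (5,3), '.' pass, move left to (5,2)
Step 5: enter (5,2), '.' pass, move left to (5,1)
Step 6: enter (5,1), '.' pass, move left to (5,0)
Step 7: enter (5,0), '.' pass, move left to (5,-1)
Step 8: at (5,-1) — EXIT via left edge, pos 5
Path length (cell visits): 7

Answer: 7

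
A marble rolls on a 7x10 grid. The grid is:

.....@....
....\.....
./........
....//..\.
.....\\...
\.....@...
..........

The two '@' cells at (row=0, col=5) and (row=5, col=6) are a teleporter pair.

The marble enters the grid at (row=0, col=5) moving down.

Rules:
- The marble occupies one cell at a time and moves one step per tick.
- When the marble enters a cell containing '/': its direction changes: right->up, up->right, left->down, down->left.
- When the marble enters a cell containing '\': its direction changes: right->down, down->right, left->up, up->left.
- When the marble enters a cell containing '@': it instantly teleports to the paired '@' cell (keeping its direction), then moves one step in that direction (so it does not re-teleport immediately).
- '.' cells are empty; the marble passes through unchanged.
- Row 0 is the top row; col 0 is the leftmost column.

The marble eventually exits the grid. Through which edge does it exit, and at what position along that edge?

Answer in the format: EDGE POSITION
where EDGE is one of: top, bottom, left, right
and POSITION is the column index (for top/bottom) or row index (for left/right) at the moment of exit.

Answer: bottom 6

Derivation:
Step 1: enter (0,5), '@' teleport (0,5)->(5,6), also enter (5,6), move down to (6,6)
Step 2: enter (6,6), '.' pass, move down to (7,6)
Step 3: at (7,6) — EXIT via bottom edge, pos 6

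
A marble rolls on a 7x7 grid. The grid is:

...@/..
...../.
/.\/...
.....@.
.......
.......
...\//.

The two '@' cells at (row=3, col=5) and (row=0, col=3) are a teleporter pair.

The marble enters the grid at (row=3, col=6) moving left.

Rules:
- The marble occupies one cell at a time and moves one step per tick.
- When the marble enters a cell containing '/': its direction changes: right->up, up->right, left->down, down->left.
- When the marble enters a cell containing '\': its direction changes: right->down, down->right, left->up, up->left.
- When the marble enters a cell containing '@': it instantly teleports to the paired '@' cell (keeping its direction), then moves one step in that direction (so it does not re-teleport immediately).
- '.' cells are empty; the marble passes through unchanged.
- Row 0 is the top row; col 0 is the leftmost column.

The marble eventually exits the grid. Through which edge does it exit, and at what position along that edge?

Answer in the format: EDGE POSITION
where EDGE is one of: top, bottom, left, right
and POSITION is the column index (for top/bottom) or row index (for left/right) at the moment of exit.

Step 1: enter (3,6), '.' pass, move left to (3,5)
Step 2: enter (3,5), '@' teleport (3,5)->(0,3), also enter (0,3), move left to (0,2)
Step 3: enter (0,2), '.' pass, move left to (0,1)
Step 4: enter (0,1), '.' pass, move left to (0,0)
Step 5: enter (0,0), '.' pass, move left to (0,-1)
Step 6: at (0,-1) — EXIT via left edge, pos 0

Answer: left 0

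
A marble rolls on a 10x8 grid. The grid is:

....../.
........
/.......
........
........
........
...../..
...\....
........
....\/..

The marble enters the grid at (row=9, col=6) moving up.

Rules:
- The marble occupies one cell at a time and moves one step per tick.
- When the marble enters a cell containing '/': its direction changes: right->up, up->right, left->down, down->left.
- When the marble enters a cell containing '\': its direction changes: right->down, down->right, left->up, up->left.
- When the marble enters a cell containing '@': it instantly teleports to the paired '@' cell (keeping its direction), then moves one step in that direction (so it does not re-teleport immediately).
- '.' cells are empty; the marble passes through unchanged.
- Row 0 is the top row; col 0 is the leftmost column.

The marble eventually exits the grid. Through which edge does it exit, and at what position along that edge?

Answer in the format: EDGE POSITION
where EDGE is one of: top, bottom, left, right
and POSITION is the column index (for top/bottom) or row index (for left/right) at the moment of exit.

Step 1: enter (9,6), '.' pass, move up to (8,6)
Step 2: enter (8,6), '.' pass, move up to (7,6)
Step 3: enter (7,6), '.' pass, move up to (6,6)
Step 4: enter (6,6), '.' pass, move up to (5,6)
Step 5: enter (5,6), '.' pass, move up to (4,6)
Step 6: enter (4,6), '.' pass, move up to (3,6)
Step 7: enter (3,6), '.' pass, move up to (2,6)
Step 8: enter (2,6), '.' pass, move up to (1,6)
Step 9: enter (1,6), '.' pass, move up to (0,6)
Step 10: enter (0,6), '/' deflects up->right, move right to (0,7)
Step 11: enter (0,7), '.' pass, move right to (0,8)
Step 12: at (0,8) — EXIT via right edge, pos 0

Answer: right 0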